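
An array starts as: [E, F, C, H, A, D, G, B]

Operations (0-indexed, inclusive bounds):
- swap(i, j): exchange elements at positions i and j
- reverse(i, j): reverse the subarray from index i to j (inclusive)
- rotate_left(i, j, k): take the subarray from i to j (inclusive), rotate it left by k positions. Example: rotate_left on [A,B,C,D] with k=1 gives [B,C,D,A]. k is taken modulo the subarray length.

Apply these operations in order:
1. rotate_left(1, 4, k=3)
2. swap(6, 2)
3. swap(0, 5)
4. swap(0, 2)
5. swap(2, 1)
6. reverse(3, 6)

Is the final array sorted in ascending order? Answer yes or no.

Answer: no

Derivation:
After 1 (rotate_left(1, 4, k=3)): [E, A, F, C, H, D, G, B]
After 2 (swap(6, 2)): [E, A, G, C, H, D, F, B]
After 3 (swap(0, 5)): [D, A, G, C, H, E, F, B]
After 4 (swap(0, 2)): [G, A, D, C, H, E, F, B]
After 5 (swap(2, 1)): [G, D, A, C, H, E, F, B]
After 6 (reverse(3, 6)): [G, D, A, F, E, H, C, B]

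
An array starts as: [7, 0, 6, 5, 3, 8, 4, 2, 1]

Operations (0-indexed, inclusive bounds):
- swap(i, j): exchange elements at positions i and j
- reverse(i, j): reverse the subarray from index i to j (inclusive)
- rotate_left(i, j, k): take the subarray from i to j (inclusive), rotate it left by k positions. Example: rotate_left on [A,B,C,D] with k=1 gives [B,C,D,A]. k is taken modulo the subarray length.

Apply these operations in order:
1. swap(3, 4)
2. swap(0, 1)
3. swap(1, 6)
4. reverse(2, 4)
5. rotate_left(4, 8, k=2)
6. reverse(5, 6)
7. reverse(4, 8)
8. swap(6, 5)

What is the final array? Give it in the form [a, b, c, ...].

After 1 (swap(3, 4)): [7, 0, 6, 3, 5, 8, 4, 2, 1]
After 2 (swap(0, 1)): [0, 7, 6, 3, 5, 8, 4, 2, 1]
After 3 (swap(1, 6)): [0, 4, 6, 3, 5, 8, 7, 2, 1]
After 4 (reverse(2, 4)): [0, 4, 5, 3, 6, 8, 7, 2, 1]
After 5 (rotate_left(4, 8, k=2)): [0, 4, 5, 3, 7, 2, 1, 6, 8]
After 6 (reverse(5, 6)): [0, 4, 5, 3, 7, 1, 2, 6, 8]
After 7 (reverse(4, 8)): [0, 4, 5, 3, 8, 6, 2, 1, 7]
After 8 (swap(6, 5)): [0, 4, 5, 3, 8, 2, 6, 1, 7]

Answer: [0, 4, 5, 3, 8, 2, 6, 1, 7]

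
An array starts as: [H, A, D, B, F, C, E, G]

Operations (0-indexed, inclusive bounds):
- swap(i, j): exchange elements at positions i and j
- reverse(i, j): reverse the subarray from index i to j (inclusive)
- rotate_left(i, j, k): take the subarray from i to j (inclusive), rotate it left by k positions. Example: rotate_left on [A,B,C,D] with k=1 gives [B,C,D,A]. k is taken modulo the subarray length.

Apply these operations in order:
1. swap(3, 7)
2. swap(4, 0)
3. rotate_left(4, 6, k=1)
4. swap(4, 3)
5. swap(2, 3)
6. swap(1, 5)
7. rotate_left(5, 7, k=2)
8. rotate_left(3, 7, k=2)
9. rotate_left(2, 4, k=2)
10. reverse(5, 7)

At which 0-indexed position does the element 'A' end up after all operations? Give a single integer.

Answer: 2

Derivation:
After 1 (swap(3, 7)): [H, A, D, G, F, C, E, B]
After 2 (swap(4, 0)): [F, A, D, G, H, C, E, B]
After 3 (rotate_left(4, 6, k=1)): [F, A, D, G, C, E, H, B]
After 4 (swap(4, 3)): [F, A, D, C, G, E, H, B]
After 5 (swap(2, 3)): [F, A, C, D, G, E, H, B]
After 6 (swap(1, 5)): [F, E, C, D, G, A, H, B]
After 7 (rotate_left(5, 7, k=2)): [F, E, C, D, G, B, A, H]
After 8 (rotate_left(3, 7, k=2)): [F, E, C, B, A, H, D, G]
After 9 (rotate_left(2, 4, k=2)): [F, E, A, C, B, H, D, G]
After 10 (reverse(5, 7)): [F, E, A, C, B, G, D, H]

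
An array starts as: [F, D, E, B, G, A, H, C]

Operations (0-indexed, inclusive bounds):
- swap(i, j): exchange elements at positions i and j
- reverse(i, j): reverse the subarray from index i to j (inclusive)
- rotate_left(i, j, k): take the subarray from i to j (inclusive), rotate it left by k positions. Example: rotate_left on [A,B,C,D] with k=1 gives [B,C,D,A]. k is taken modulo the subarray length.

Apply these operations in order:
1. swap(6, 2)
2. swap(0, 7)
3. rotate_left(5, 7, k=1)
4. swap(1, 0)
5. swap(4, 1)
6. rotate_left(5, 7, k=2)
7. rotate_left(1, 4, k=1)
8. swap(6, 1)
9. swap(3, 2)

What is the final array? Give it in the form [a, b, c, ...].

After 1 (swap(6, 2)): [F, D, H, B, G, A, E, C]
After 2 (swap(0, 7)): [C, D, H, B, G, A, E, F]
After 3 (rotate_left(5, 7, k=1)): [C, D, H, B, G, E, F, A]
After 4 (swap(1, 0)): [D, C, H, B, G, E, F, A]
After 5 (swap(4, 1)): [D, G, H, B, C, E, F, A]
After 6 (rotate_left(5, 7, k=2)): [D, G, H, B, C, A, E, F]
After 7 (rotate_left(1, 4, k=1)): [D, H, B, C, G, A, E, F]
After 8 (swap(6, 1)): [D, E, B, C, G, A, H, F]
After 9 (swap(3, 2)): [D, E, C, B, G, A, H, F]

Answer: [D, E, C, B, G, A, H, F]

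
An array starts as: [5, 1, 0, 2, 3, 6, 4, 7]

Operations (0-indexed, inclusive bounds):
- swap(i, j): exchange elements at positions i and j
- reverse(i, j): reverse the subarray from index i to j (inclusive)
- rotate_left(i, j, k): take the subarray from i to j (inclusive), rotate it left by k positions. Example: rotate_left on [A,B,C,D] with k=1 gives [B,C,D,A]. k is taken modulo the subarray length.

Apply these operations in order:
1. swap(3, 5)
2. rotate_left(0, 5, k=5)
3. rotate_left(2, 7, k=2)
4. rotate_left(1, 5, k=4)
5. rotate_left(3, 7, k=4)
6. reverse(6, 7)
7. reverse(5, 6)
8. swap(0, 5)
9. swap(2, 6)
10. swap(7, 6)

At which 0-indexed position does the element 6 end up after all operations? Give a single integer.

Answer: 4

Derivation:
After 1 (swap(3, 5)): [5, 1, 0, 6, 3, 2, 4, 7]
After 2 (rotate_left(0, 5, k=5)): [2, 5, 1, 0, 6, 3, 4, 7]
After 3 (rotate_left(2, 7, k=2)): [2, 5, 6, 3, 4, 7, 1, 0]
After 4 (rotate_left(1, 5, k=4)): [2, 7, 5, 6, 3, 4, 1, 0]
After 5 (rotate_left(3, 7, k=4)): [2, 7, 5, 0, 6, 3, 4, 1]
After 6 (reverse(6, 7)): [2, 7, 5, 0, 6, 3, 1, 4]
After 7 (reverse(5, 6)): [2, 7, 5, 0, 6, 1, 3, 4]
After 8 (swap(0, 5)): [1, 7, 5, 0, 6, 2, 3, 4]
After 9 (swap(2, 6)): [1, 7, 3, 0, 6, 2, 5, 4]
After 10 (swap(7, 6)): [1, 7, 3, 0, 6, 2, 4, 5]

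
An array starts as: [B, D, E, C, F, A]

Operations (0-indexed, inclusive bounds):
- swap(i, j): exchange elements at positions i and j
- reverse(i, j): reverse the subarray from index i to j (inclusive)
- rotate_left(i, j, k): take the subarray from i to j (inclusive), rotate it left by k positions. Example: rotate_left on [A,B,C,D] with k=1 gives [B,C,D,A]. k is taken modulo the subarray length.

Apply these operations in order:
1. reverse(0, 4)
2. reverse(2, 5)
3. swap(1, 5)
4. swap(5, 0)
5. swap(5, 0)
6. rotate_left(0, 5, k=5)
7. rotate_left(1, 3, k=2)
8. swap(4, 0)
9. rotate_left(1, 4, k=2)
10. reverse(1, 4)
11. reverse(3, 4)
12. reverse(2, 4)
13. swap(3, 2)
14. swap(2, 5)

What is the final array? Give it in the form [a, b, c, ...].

After 1 (reverse(0, 4)): [F, C, E, D, B, A]
After 2 (reverse(2, 5)): [F, C, A, B, D, E]
After 3 (swap(1, 5)): [F, E, A, B, D, C]
After 4 (swap(5, 0)): [C, E, A, B, D, F]
After 5 (swap(5, 0)): [F, E, A, B, D, C]
After 6 (rotate_left(0, 5, k=5)): [C, F, E, A, B, D]
After 7 (rotate_left(1, 3, k=2)): [C, A, F, E, B, D]
After 8 (swap(4, 0)): [B, A, F, E, C, D]
After 9 (rotate_left(1, 4, k=2)): [B, E, C, A, F, D]
After 10 (reverse(1, 4)): [B, F, A, C, E, D]
After 11 (reverse(3, 4)): [B, F, A, E, C, D]
After 12 (reverse(2, 4)): [B, F, C, E, A, D]
After 13 (swap(3, 2)): [B, F, E, C, A, D]
After 14 (swap(2, 5)): [B, F, D, C, A, E]

Answer: [B, F, D, C, A, E]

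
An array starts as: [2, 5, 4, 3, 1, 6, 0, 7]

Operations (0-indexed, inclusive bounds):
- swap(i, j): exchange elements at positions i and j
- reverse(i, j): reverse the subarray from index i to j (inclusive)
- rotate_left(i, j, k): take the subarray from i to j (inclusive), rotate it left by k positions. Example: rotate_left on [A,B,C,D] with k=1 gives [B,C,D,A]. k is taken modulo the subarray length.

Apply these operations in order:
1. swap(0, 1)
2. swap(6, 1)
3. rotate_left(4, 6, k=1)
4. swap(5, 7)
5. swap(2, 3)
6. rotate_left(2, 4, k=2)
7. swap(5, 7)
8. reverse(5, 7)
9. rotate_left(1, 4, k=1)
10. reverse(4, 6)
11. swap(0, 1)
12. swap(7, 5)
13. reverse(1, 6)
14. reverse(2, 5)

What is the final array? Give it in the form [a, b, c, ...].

After 1 (swap(0, 1)): [5, 2, 4, 3, 1, 6, 0, 7]
After 2 (swap(6, 1)): [5, 0, 4, 3, 1, 6, 2, 7]
After 3 (rotate_left(4, 6, k=1)): [5, 0, 4, 3, 6, 2, 1, 7]
After 4 (swap(5, 7)): [5, 0, 4, 3, 6, 7, 1, 2]
After 5 (swap(2, 3)): [5, 0, 3, 4, 6, 7, 1, 2]
After 6 (rotate_left(2, 4, k=2)): [5, 0, 6, 3, 4, 7, 1, 2]
After 7 (swap(5, 7)): [5, 0, 6, 3, 4, 2, 1, 7]
After 8 (reverse(5, 7)): [5, 0, 6, 3, 4, 7, 1, 2]
After 9 (rotate_left(1, 4, k=1)): [5, 6, 3, 4, 0, 7, 1, 2]
After 10 (reverse(4, 6)): [5, 6, 3, 4, 1, 7, 0, 2]
After 11 (swap(0, 1)): [6, 5, 3, 4, 1, 7, 0, 2]
After 12 (swap(7, 5)): [6, 5, 3, 4, 1, 2, 0, 7]
After 13 (reverse(1, 6)): [6, 0, 2, 1, 4, 3, 5, 7]
After 14 (reverse(2, 5)): [6, 0, 3, 4, 1, 2, 5, 7]

Answer: [6, 0, 3, 4, 1, 2, 5, 7]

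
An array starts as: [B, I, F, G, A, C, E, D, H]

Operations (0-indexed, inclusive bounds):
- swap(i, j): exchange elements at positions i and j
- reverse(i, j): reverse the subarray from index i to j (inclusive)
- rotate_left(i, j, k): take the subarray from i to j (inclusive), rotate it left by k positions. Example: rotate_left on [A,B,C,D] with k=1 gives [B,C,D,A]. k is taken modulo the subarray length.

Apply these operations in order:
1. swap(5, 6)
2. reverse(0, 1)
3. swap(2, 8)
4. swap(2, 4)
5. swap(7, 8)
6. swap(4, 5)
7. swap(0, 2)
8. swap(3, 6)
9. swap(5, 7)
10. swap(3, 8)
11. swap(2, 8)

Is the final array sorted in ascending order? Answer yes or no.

Answer: yes

Derivation:
After 1 (swap(5, 6)): [B, I, F, G, A, E, C, D, H]
After 2 (reverse(0, 1)): [I, B, F, G, A, E, C, D, H]
After 3 (swap(2, 8)): [I, B, H, G, A, E, C, D, F]
After 4 (swap(2, 4)): [I, B, A, G, H, E, C, D, F]
After 5 (swap(7, 8)): [I, B, A, G, H, E, C, F, D]
After 6 (swap(4, 5)): [I, B, A, G, E, H, C, F, D]
After 7 (swap(0, 2)): [A, B, I, G, E, H, C, F, D]
After 8 (swap(3, 6)): [A, B, I, C, E, H, G, F, D]
After 9 (swap(5, 7)): [A, B, I, C, E, F, G, H, D]
After 10 (swap(3, 8)): [A, B, I, D, E, F, G, H, C]
After 11 (swap(2, 8)): [A, B, C, D, E, F, G, H, I]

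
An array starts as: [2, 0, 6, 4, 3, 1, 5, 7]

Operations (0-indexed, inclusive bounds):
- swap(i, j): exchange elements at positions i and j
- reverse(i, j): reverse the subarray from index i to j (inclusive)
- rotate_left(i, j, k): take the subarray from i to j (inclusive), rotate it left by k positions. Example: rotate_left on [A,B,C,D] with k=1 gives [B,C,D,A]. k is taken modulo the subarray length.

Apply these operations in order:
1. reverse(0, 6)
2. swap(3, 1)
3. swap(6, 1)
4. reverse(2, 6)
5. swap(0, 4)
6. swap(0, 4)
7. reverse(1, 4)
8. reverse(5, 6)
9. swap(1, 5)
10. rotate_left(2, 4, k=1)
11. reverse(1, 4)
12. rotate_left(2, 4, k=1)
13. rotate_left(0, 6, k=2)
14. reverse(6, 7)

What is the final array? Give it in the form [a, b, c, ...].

Answer: [4, 3, 2, 6, 1, 5, 7, 0]

Derivation:
After 1 (reverse(0, 6)): [5, 1, 3, 4, 6, 0, 2, 7]
After 2 (swap(3, 1)): [5, 4, 3, 1, 6, 0, 2, 7]
After 3 (swap(6, 1)): [5, 2, 3, 1, 6, 0, 4, 7]
After 4 (reverse(2, 6)): [5, 2, 4, 0, 6, 1, 3, 7]
After 5 (swap(0, 4)): [6, 2, 4, 0, 5, 1, 3, 7]
After 6 (swap(0, 4)): [5, 2, 4, 0, 6, 1, 3, 7]
After 7 (reverse(1, 4)): [5, 6, 0, 4, 2, 1, 3, 7]
After 8 (reverse(5, 6)): [5, 6, 0, 4, 2, 3, 1, 7]
After 9 (swap(1, 5)): [5, 3, 0, 4, 2, 6, 1, 7]
After 10 (rotate_left(2, 4, k=1)): [5, 3, 4, 2, 0, 6, 1, 7]
After 11 (reverse(1, 4)): [5, 0, 2, 4, 3, 6, 1, 7]
After 12 (rotate_left(2, 4, k=1)): [5, 0, 4, 3, 2, 6, 1, 7]
After 13 (rotate_left(0, 6, k=2)): [4, 3, 2, 6, 1, 5, 0, 7]
After 14 (reverse(6, 7)): [4, 3, 2, 6, 1, 5, 7, 0]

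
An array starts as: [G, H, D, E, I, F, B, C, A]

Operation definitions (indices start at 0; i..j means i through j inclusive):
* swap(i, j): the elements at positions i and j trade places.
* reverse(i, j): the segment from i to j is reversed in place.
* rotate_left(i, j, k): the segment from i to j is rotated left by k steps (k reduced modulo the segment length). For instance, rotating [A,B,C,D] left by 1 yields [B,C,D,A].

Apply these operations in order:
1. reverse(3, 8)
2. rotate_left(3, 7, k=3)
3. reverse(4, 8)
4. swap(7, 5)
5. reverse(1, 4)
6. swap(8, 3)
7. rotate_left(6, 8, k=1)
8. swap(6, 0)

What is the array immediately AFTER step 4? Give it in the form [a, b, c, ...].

Answer: [G, H, D, F, E, A, C, B, I]

Derivation:
After 1 (reverse(3, 8)): [G, H, D, A, C, B, F, I, E]
After 2 (rotate_left(3, 7, k=3)): [G, H, D, F, I, A, C, B, E]
After 3 (reverse(4, 8)): [G, H, D, F, E, B, C, A, I]
After 4 (swap(7, 5)): [G, H, D, F, E, A, C, B, I]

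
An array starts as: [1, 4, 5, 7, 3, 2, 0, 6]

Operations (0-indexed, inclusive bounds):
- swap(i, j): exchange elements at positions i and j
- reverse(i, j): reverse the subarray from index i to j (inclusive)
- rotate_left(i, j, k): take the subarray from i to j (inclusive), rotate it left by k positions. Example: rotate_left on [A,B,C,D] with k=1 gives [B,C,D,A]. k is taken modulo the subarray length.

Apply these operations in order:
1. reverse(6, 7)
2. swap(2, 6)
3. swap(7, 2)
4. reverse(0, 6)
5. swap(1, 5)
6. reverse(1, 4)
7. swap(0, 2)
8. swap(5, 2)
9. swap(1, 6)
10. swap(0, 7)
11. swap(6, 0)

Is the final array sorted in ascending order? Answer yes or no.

Answer: yes

Derivation:
After 1 (reverse(6, 7)): [1, 4, 5, 7, 3, 2, 6, 0]
After 2 (swap(2, 6)): [1, 4, 6, 7, 3, 2, 5, 0]
After 3 (swap(7, 2)): [1, 4, 0, 7, 3, 2, 5, 6]
After 4 (reverse(0, 6)): [5, 2, 3, 7, 0, 4, 1, 6]
After 5 (swap(1, 5)): [5, 4, 3, 7, 0, 2, 1, 6]
After 6 (reverse(1, 4)): [5, 0, 7, 3, 4, 2, 1, 6]
After 7 (swap(0, 2)): [7, 0, 5, 3, 4, 2, 1, 6]
After 8 (swap(5, 2)): [7, 0, 2, 3, 4, 5, 1, 6]
After 9 (swap(1, 6)): [7, 1, 2, 3, 4, 5, 0, 6]
After 10 (swap(0, 7)): [6, 1, 2, 3, 4, 5, 0, 7]
After 11 (swap(6, 0)): [0, 1, 2, 3, 4, 5, 6, 7]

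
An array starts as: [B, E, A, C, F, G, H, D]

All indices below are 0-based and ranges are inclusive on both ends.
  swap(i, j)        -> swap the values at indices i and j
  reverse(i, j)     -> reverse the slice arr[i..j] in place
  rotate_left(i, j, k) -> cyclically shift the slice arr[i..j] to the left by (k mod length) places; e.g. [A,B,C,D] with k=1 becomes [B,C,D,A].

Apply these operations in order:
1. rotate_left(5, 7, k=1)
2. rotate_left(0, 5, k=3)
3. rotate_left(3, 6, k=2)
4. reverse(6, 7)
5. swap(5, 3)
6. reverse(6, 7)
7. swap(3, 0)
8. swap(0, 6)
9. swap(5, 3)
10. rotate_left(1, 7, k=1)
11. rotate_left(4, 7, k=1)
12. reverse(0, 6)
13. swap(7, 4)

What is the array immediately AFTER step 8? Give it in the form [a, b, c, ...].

After 1 (rotate_left(5, 7, k=1)): [B, E, A, C, F, H, D, G]
After 2 (rotate_left(0, 5, k=3)): [C, F, H, B, E, A, D, G]
After 3 (rotate_left(3, 6, k=2)): [C, F, H, A, D, B, E, G]
After 4 (reverse(6, 7)): [C, F, H, A, D, B, G, E]
After 5 (swap(5, 3)): [C, F, H, B, D, A, G, E]
After 6 (reverse(6, 7)): [C, F, H, B, D, A, E, G]
After 7 (swap(3, 0)): [B, F, H, C, D, A, E, G]
After 8 (swap(0, 6)): [E, F, H, C, D, A, B, G]

Answer: [E, F, H, C, D, A, B, G]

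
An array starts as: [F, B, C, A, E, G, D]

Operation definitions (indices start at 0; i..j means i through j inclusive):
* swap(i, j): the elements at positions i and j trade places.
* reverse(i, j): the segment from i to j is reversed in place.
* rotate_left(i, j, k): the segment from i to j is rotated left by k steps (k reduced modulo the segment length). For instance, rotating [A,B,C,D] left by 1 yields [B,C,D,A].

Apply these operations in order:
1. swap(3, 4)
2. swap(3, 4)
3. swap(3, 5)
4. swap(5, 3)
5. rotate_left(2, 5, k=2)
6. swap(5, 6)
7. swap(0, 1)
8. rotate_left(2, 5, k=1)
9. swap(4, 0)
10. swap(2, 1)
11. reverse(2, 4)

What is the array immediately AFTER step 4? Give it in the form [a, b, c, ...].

After 1 (swap(3, 4)): [F, B, C, E, A, G, D]
After 2 (swap(3, 4)): [F, B, C, A, E, G, D]
After 3 (swap(3, 5)): [F, B, C, G, E, A, D]
After 4 (swap(5, 3)): [F, B, C, A, E, G, D]

Answer: [F, B, C, A, E, G, D]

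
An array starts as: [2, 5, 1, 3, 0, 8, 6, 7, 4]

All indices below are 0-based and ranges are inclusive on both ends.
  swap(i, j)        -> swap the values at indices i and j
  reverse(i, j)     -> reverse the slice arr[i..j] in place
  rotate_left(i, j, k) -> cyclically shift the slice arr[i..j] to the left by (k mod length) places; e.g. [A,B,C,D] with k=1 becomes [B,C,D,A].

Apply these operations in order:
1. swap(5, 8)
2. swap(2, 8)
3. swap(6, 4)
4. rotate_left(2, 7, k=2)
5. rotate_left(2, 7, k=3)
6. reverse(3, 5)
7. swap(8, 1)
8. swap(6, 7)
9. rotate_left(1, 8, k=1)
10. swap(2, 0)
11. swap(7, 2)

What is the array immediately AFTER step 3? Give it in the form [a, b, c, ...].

Answer: [2, 5, 8, 3, 6, 4, 0, 7, 1]

Derivation:
After 1 (swap(5, 8)): [2, 5, 1, 3, 0, 4, 6, 7, 8]
After 2 (swap(2, 8)): [2, 5, 8, 3, 0, 4, 6, 7, 1]
After 3 (swap(6, 4)): [2, 5, 8, 3, 6, 4, 0, 7, 1]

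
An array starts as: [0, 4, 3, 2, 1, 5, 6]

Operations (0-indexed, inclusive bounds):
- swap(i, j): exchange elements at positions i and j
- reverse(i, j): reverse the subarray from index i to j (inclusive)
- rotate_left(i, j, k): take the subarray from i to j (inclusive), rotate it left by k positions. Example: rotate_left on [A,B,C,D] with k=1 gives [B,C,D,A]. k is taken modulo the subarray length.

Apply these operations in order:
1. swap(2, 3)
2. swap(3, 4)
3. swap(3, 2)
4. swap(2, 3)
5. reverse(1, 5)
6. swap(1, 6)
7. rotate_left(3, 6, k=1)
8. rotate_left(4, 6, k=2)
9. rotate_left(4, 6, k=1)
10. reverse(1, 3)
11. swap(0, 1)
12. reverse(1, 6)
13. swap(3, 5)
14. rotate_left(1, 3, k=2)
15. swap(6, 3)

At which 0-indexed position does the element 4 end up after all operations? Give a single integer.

After 1 (swap(2, 3)): [0, 4, 2, 3, 1, 5, 6]
After 2 (swap(3, 4)): [0, 4, 2, 1, 3, 5, 6]
After 3 (swap(3, 2)): [0, 4, 1, 2, 3, 5, 6]
After 4 (swap(2, 3)): [0, 4, 2, 1, 3, 5, 6]
After 5 (reverse(1, 5)): [0, 5, 3, 1, 2, 4, 6]
After 6 (swap(1, 6)): [0, 6, 3, 1, 2, 4, 5]
After 7 (rotate_left(3, 6, k=1)): [0, 6, 3, 2, 4, 5, 1]
After 8 (rotate_left(4, 6, k=2)): [0, 6, 3, 2, 1, 4, 5]
After 9 (rotate_left(4, 6, k=1)): [0, 6, 3, 2, 4, 5, 1]
After 10 (reverse(1, 3)): [0, 2, 3, 6, 4, 5, 1]
After 11 (swap(0, 1)): [2, 0, 3, 6, 4, 5, 1]
After 12 (reverse(1, 6)): [2, 1, 5, 4, 6, 3, 0]
After 13 (swap(3, 5)): [2, 1, 5, 3, 6, 4, 0]
After 14 (rotate_left(1, 3, k=2)): [2, 3, 1, 5, 6, 4, 0]
After 15 (swap(6, 3)): [2, 3, 1, 0, 6, 4, 5]

Answer: 5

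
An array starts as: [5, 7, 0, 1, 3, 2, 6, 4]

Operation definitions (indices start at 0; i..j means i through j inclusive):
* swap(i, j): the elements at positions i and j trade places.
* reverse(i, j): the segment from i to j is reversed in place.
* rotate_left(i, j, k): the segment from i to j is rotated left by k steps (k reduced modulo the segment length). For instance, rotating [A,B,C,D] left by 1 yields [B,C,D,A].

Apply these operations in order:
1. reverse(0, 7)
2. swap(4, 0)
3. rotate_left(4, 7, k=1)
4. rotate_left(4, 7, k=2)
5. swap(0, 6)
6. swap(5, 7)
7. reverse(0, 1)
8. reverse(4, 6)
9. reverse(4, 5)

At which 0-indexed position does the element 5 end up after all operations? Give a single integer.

After 1 (reverse(0, 7)): [4, 6, 2, 3, 1, 0, 7, 5]
After 2 (swap(4, 0)): [1, 6, 2, 3, 4, 0, 7, 5]
After 3 (rotate_left(4, 7, k=1)): [1, 6, 2, 3, 0, 7, 5, 4]
After 4 (rotate_left(4, 7, k=2)): [1, 6, 2, 3, 5, 4, 0, 7]
After 5 (swap(0, 6)): [0, 6, 2, 3, 5, 4, 1, 7]
After 6 (swap(5, 7)): [0, 6, 2, 3, 5, 7, 1, 4]
After 7 (reverse(0, 1)): [6, 0, 2, 3, 5, 7, 1, 4]
After 8 (reverse(4, 6)): [6, 0, 2, 3, 1, 7, 5, 4]
After 9 (reverse(4, 5)): [6, 0, 2, 3, 7, 1, 5, 4]

Answer: 6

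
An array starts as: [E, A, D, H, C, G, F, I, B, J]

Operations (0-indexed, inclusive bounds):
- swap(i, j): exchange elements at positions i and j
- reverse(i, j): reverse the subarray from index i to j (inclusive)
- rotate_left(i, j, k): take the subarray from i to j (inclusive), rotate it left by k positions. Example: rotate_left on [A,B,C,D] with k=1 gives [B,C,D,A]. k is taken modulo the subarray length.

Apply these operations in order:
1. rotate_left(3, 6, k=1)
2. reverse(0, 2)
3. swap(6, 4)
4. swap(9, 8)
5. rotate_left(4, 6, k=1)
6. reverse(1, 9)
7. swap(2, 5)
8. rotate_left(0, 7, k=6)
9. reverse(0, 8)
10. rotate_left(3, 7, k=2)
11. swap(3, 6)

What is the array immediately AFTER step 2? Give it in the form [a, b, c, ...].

Answer: [D, A, E, C, G, F, H, I, B, J]

Derivation:
After 1 (rotate_left(3, 6, k=1)): [E, A, D, C, G, F, H, I, B, J]
After 2 (reverse(0, 2)): [D, A, E, C, G, F, H, I, B, J]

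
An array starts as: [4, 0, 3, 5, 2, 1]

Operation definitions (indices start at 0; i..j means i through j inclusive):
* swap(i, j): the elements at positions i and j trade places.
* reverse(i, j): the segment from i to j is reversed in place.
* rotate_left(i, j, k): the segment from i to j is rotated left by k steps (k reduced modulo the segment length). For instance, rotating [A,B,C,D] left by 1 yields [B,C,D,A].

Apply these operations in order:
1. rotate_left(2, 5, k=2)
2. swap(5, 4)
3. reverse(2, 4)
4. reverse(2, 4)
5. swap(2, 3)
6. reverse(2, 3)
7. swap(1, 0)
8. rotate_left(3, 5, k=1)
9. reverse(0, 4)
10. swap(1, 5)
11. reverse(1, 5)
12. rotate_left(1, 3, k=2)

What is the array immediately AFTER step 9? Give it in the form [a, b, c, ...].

After 1 (rotate_left(2, 5, k=2)): [4, 0, 2, 1, 3, 5]
After 2 (swap(5, 4)): [4, 0, 2, 1, 5, 3]
After 3 (reverse(2, 4)): [4, 0, 5, 1, 2, 3]
After 4 (reverse(2, 4)): [4, 0, 2, 1, 5, 3]
After 5 (swap(2, 3)): [4, 0, 1, 2, 5, 3]
After 6 (reverse(2, 3)): [4, 0, 2, 1, 5, 3]
After 7 (swap(1, 0)): [0, 4, 2, 1, 5, 3]
After 8 (rotate_left(3, 5, k=1)): [0, 4, 2, 5, 3, 1]
After 9 (reverse(0, 4)): [3, 5, 2, 4, 0, 1]

Answer: [3, 5, 2, 4, 0, 1]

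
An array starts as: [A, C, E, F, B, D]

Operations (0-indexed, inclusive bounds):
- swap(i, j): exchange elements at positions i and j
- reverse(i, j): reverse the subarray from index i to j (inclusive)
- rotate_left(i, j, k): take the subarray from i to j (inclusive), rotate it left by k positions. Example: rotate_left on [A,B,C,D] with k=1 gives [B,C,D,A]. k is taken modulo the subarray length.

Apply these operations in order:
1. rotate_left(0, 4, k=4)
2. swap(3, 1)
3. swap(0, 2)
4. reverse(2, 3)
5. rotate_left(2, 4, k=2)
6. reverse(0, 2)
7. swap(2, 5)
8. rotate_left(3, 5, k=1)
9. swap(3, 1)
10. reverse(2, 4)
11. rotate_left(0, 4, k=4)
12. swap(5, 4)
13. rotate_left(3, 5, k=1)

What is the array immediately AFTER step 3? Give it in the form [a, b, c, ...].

Answer: [C, E, B, A, F, D]

Derivation:
After 1 (rotate_left(0, 4, k=4)): [B, A, C, E, F, D]
After 2 (swap(3, 1)): [B, E, C, A, F, D]
After 3 (swap(0, 2)): [C, E, B, A, F, D]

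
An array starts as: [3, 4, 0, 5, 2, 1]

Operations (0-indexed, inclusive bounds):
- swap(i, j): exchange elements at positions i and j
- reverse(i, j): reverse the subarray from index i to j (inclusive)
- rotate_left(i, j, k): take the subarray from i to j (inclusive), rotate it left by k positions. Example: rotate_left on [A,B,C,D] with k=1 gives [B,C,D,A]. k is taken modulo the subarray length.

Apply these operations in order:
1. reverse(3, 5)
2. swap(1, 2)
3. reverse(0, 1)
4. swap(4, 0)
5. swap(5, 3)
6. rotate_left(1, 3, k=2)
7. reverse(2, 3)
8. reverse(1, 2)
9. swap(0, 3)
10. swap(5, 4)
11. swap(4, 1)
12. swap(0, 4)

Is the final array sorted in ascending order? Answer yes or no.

After 1 (reverse(3, 5)): [3, 4, 0, 1, 2, 5]
After 2 (swap(1, 2)): [3, 0, 4, 1, 2, 5]
After 3 (reverse(0, 1)): [0, 3, 4, 1, 2, 5]
After 4 (swap(4, 0)): [2, 3, 4, 1, 0, 5]
After 5 (swap(5, 3)): [2, 3, 4, 5, 0, 1]
After 6 (rotate_left(1, 3, k=2)): [2, 5, 3, 4, 0, 1]
After 7 (reverse(2, 3)): [2, 5, 4, 3, 0, 1]
After 8 (reverse(1, 2)): [2, 4, 5, 3, 0, 1]
After 9 (swap(0, 3)): [3, 4, 5, 2, 0, 1]
After 10 (swap(5, 4)): [3, 4, 5, 2, 1, 0]
After 11 (swap(4, 1)): [3, 1, 5, 2, 4, 0]
After 12 (swap(0, 4)): [4, 1, 5, 2, 3, 0]

Answer: no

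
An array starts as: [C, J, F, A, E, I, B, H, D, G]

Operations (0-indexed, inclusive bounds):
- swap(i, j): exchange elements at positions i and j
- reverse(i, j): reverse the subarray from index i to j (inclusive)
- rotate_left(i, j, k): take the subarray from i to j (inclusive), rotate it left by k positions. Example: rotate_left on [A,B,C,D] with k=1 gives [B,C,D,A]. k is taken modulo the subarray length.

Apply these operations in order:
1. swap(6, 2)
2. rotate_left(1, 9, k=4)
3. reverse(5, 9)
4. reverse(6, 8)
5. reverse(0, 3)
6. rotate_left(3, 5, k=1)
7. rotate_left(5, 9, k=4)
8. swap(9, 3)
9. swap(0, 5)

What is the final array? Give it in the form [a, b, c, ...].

Answer: [G, F, I, A, E, H, C, J, B, D]

Derivation:
After 1 (swap(6, 2)): [C, J, B, A, E, I, F, H, D, G]
After 2 (rotate_left(1, 9, k=4)): [C, I, F, H, D, G, J, B, A, E]
After 3 (reverse(5, 9)): [C, I, F, H, D, E, A, B, J, G]
After 4 (reverse(6, 8)): [C, I, F, H, D, E, J, B, A, G]
After 5 (reverse(0, 3)): [H, F, I, C, D, E, J, B, A, G]
After 6 (rotate_left(3, 5, k=1)): [H, F, I, D, E, C, J, B, A, G]
After 7 (rotate_left(5, 9, k=4)): [H, F, I, D, E, G, C, J, B, A]
After 8 (swap(9, 3)): [H, F, I, A, E, G, C, J, B, D]
After 9 (swap(0, 5)): [G, F, I, A, E, H, C, J, B, D]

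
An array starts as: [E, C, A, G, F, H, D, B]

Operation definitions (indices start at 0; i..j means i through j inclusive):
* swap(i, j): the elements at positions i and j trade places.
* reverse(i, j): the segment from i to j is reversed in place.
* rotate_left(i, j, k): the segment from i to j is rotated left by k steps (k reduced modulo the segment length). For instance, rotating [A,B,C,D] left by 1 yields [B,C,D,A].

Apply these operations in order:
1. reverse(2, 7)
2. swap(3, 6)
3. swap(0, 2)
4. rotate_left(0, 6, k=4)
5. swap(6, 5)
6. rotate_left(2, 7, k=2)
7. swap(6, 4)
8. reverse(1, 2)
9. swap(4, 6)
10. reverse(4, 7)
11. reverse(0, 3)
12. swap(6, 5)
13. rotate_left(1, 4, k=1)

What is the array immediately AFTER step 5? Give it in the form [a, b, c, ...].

After 1 (reverse(2, 7)): [E, C, B, D, H, F, G, A]
After 2 (swap(3, 6)): [E, C, B, G, H, F, D, A]
After 3 (swap(0, 2)): [B, C, E, G, H, F, D, A]
After 4 (rotate_left(0, 6, k=4)): [H, F, D, B, C, E, G, A]
After 5 (swap(6, 5)): [H, F, D, B, C, G, E, A]

Answer: [H, F, D, B, C, G, E, A]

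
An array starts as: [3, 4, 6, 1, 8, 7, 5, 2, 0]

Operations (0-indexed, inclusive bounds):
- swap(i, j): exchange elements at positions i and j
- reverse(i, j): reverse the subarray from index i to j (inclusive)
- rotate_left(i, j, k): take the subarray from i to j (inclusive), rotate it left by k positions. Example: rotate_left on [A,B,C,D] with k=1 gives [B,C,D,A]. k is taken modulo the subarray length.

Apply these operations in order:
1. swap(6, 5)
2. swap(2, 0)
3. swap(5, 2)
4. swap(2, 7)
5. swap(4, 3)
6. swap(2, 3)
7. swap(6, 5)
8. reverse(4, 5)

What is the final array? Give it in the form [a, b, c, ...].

Answer: [6, 4, 8, 2, 7, 1, 3, 5, 0]

Derivation:
After 1 (swap(6, 5)): [3, 4, 6, 1, 8, 5, 7, 2, 0]
After 2 (swap(2, 0)): [6, 4, 3, 1, 8, 5, 7, 2, 0]
After 3 (swap(5, 2)): [6, 4, 5, 1, 8, 3, 7, 2, 0]
After 4 (swap(2, 7)): [6, 4, 2, 1, 8, 3, 7, 5, 0]
After 5 (swap(4, 3)): [6, 4, 2, 8, 1, 3, 7, 5, 0]
After 6 (swap(2, 3)): [6, 4, 8, 2, 1, 3, 7, 5, 0]
After 7 (swap(6, 5)): [6, 4, 8, 2, 1, 7, 3, 5, 0]
After 8 (reverse(4, 5)): [6, 4, 8, 2, 7, 1, 3, 5, 0]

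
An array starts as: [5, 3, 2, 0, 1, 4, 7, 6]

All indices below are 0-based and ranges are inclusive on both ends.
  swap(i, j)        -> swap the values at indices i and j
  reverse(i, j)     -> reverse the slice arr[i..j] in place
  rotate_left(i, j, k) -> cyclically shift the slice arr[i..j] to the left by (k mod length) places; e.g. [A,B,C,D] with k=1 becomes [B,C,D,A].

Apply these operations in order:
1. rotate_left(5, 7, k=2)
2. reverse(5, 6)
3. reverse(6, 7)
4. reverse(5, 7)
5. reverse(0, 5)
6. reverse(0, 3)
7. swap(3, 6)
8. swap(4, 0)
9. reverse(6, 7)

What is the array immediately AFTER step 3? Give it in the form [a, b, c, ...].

Answer: [5, 3, 2, 0, 1, 4, 7, 6]

Derivation:
After 1 (rotate_left(5, 7, k=2)): [5, 3, 2, 0, 1, 6, 4, 7]
After 2 (reverse(5, 6)): [5, 3, 2, 0, 1, 4, 6, 7]
After 3 (reverse(6, 7)): [5, 3, 2, 0, 1, 4, 7, 6]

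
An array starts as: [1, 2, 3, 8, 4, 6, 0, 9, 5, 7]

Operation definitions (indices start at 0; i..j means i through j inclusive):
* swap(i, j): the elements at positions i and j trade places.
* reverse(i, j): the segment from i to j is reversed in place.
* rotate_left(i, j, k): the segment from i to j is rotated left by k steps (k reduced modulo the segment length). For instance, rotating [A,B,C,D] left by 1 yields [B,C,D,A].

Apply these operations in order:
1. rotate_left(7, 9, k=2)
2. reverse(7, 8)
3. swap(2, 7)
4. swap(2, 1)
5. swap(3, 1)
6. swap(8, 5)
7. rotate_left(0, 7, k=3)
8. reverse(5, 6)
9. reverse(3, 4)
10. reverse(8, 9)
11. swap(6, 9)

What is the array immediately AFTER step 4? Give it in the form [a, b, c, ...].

After 1 (rotate_left(7, 9, k=2)): [1, 2, 3, 8, 4, 6, 0, 7, 9, 5]
After 2 (reverse(7, 8)): [1, 2, 3, 8, 4, 6, 0, 9, 7, 5]
After 3 (swap(2, 7)): [1, 2, 9, 8, 4, 6, 0, 3, 7, 5]
After 4 (swap(2, 1)): [1, 9, 2, 8, 4, 6, 0, 3, 7, 5]

Answer: [1, 9, 2, 8, 4, 6, 0, 3, 7, 5]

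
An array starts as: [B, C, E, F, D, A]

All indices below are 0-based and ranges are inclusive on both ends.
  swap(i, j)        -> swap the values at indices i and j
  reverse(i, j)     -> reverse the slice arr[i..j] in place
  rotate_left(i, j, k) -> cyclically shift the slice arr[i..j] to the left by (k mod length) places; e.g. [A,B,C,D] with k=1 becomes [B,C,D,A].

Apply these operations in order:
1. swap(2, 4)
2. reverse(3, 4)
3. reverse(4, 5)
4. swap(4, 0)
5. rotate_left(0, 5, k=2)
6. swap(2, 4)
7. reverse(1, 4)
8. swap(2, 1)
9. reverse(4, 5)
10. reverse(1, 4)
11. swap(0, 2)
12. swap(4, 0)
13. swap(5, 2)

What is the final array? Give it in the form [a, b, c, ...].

After 1 (swap(2, 4)): [B, C, D, F, E, A]
After 2 (reverse(3, 4)): [B, C, D, E, F, A]
After 3 (reverse(4, 5)): [B, C, D, E, A, F]
After 4 (swap(4, 0)): [A, C, D, E, B, F]
After 5 (rotate_left(0, 5, k=2)): [D, E, B, F, A, C]
After 6 (swap(2, 4)): [D, E, A, F, B, C]
After 7 (reverse(1, 4)): [D, B, F, A, E, C]
After 8 (swap(2, 1)): [D, F, B, A, E, C]
After 9 (reverse(4, 5)): [D, F, B, A, C, E]
After 10 (reverse(1, 4)): [D, C, A, B, F, E]
After 11 (swap(0, 2)): [A, C, D, B, F, E]
After 12 (swap(4, 0)): [F, C, D, B, A, E]
After 13 (swap(5, 2)): [F, C, E, B, A, D]

Answer: [F, C, E, B, A, D]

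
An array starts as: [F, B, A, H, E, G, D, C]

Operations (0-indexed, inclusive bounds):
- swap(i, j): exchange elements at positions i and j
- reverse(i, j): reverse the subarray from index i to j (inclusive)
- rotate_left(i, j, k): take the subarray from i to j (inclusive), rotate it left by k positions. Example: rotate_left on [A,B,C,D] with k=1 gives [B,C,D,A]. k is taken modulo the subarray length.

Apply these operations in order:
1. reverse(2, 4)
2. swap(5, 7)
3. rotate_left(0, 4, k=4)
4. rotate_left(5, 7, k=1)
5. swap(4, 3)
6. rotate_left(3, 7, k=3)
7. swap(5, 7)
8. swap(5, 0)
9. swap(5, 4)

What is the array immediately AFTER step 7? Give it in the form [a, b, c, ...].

Answer: [A, F, B, G, C, D, E, H]

Derivation:
After 1 (reverse(2, 4)): [F, B, E, H, A, G, D, C]
After 2 (swap(5, 7)): [F, B, E, H, A, C, D, G]
After 3 (rotate_left(0, 4, k=4)): [A, F, B, E, H, C, D, G]
After 4 (rotate_left(5, 7, k=1)): [A, F, B, E, H, D, G, C]
After 5 (swap(4, 3)): [A, F, B, H, E, D, G, C]
After 6 (rotate_left(3, 7, k=3)): [A, F, B, G, C, H, E, D]
After 7 (swap(5, 7)): [A, F, B, G, C, D, E, H]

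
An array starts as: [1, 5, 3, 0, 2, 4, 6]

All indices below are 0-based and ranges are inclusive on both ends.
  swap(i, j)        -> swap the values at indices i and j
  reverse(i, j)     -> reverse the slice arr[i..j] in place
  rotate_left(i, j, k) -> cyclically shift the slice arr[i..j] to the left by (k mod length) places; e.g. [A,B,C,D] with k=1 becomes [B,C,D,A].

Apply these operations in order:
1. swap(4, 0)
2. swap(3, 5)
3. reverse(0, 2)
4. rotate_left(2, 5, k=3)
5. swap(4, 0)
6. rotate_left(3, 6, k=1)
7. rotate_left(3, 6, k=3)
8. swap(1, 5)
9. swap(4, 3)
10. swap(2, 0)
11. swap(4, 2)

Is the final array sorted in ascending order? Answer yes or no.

After 1 (swap(4, 0)): [2, 5, 3, 0, 1, 4, 6]
After 2 (swap(3, 5)): [2, 5, 3, 4, 1, 0, 6]
After 3 (reverse(0, 2)): [3, 5, 2, 4, 1, 0, 6]
After 4 (rotate_left(2, 5, k=3)): [3, 5, 0, 2, 4, 1, 6]
After 5 (swap(4, 0)): [4, 5, 0, 2, 3, 1, 6]
After 6 (rotate_left(3, 6, k=1)): [4, 5, 0, 3, 1, 6, 2]
After 7 (rotate_left(3, 6, k=3)): [4, 5, 0, 2, 3, 1, 6]
After 8 (swap(1, 5)): [4, 1, 0, 2, 3, 5, 6]
After 9 (swap(4, 3)): [4, 1, 0, 3, 2, 5, 6]
After 10 (swap(2, 0)): [0, 1, 4, 3, 2, 5, 6]
After 11 (swap(4, 2)): [0, 1, 2, 3, 4, 5, 6]

Answer: yes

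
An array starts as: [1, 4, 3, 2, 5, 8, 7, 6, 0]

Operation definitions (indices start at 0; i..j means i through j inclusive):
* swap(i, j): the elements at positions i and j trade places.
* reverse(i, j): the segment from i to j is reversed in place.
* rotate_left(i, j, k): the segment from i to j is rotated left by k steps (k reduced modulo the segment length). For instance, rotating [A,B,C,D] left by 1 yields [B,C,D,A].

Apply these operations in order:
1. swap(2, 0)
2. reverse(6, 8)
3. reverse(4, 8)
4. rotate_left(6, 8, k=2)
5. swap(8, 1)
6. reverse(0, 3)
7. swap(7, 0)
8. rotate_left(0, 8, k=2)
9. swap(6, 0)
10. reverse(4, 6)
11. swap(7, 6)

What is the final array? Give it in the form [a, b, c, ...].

After 1 (swap(2, 0)): [3, 4, 1, 2, 5, 8, 7, 6, 0]
After 2 (reverse(6, 8)): [3, 4, 1, 2, 5, 8, 0, 6, 7]
After 3 (reverse(4, 8)): [3, 4, 1, 2, 7, 6, 0, 8, 5]
After 4 (rotate_left(6, 8, k=2)): [3, 4, 1, 2, 7, 6, 5, 0, 8]
After 5 (swap(8, 1)): [3, 8, 1, 2, 7, 6, 5, 0, 4]
After 6 (reverse(0, 3)): [2, 1, 8, 3, 7, 6, 5, 0, 4]
After 7 (swap(7, 0)): [0, 1, 8, 3, 7, 6, 5, 2, 4]
After 8 (rotate_left(0, 8, k=2)): [8, 3, 7, 6, 5, 2, 4, 0, 1]
After 9 (swap(6, 0)): [4, 3, 7, 6, 5, 2, 8, 0, 1]
After 10 (reverse(4, 6)): [4, 3, 7, 6, 8, 2, 5, 0, 1]
After 11 (swap(7, 6)): [4, 3, 7, 6, 8, 2, 0, 5, 1]

Answer: [4, 3, 7, 6, 8, 2, 0, 5, 1]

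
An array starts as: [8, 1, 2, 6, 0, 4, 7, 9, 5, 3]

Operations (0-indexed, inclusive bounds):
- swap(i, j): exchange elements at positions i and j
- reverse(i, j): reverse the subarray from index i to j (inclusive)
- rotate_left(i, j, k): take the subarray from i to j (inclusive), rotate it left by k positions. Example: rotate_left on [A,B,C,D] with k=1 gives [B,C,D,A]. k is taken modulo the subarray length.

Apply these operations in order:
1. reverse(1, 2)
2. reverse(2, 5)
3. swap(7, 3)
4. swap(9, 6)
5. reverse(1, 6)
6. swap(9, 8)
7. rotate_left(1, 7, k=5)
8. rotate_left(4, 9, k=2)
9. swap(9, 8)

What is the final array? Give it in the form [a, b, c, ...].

Answer: [8, 2, 0, 3, 9, 4, 7, 5, 6, 1]

Derivation:
After 1 (reverse(1, 2)): [8, 2, 1, 6, 0, 4, 7, 9, 5, 3]
After 2 (reverse(2, 5)): [8, 2, 4, 0, 6, 1, 7, 9, 5, 3]
After 3 (swap(7, 3)): [8, 2, 4, 9, 6, 1, 7, 0, 5, 3]
After 4 (swap(9, 6)): [8, 2, 4, 9, 6, 1, 3, 0, 5, 7]
After 5 (reverse(1, 6)): [8, 3, 1, 6, 9, 4, 2, 0, 5, 7]
After 6 (swap(9, 8)): [8, 3, 1, 6, 9, 4, 2, 0, 7, 5]
After 7 (rotate_left(1, 7, k=5)): [8, 2, 0, 3, 1, 6, 9, 4, 7, 5]
After 8 (rotate_left(4, 9, k=2)): [8, 2, 0, 3, 9, 4, 7, 5, 1, 6]
After 9 (swap(9, 8)): [8, 2, 0, 3, 9, 4, 7, 5, 6, 1]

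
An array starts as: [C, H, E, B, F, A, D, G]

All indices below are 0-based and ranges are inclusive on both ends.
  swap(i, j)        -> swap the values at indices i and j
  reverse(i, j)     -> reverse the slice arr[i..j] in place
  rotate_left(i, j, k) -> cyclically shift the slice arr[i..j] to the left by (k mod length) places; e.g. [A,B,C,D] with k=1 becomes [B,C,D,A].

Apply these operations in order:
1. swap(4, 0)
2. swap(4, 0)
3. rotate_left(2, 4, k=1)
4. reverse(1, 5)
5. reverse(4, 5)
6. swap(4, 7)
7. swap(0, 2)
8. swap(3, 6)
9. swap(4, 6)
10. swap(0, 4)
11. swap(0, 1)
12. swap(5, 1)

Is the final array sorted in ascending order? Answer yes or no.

Answer: yes

Derivation:
After 1 (swap(4, 0)): [F, H, E, B, C, A, D, G]
After 2 (swap(4, 0)): [C, H, E, B, F, A, D, G]
After 3 (rotate_left(2, 4, k=1)): [C, H, B, F, E, A, D, G]
After 4 (reverse(1, 5)): [C, A, E, F, B, H, D, G]
After 5 (reverse(4, 5)): [C, A, E, F, H, B, D, G]
After 6 (swap(4, 7)): [C, A, E, F, G, B, D, H]
After 7 (swap(0, 2)): [E, A, C, F, G, B, D, H]
After 8 (swap(3, 6)): [E, A, C, D, G, B, F, H]
After 9 (swap(4, 6)): [E, A, C, D, F, B, G, H]
After 10 (swap(0, 4)): [F, A, C, D, E, B, G, H]
After 11 (swap(0, 1)): [A, F, C, D, E, B, G, H]
After 12 (swap(5, 1)): [A, B, C, D, E, F, G, H]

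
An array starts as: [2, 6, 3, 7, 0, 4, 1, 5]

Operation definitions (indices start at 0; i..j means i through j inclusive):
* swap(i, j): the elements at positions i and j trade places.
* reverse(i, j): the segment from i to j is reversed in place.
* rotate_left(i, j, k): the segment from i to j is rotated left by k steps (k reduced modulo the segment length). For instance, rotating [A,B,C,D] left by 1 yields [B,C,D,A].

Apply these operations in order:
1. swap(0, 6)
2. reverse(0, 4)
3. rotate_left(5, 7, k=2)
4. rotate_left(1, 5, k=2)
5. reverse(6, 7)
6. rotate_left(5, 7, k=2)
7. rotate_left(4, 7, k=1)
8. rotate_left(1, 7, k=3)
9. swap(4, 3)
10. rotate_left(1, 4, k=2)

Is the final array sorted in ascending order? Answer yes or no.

Answer: no

Derivation:
After 1 (swap(0, 6)): [1, 6, 3, 7, 0, 4, 2, 5]
After 2 (reverse(0, 4)): [0, 7, 3, 6, 1, 4, 2, 5]
After 3 (rotate_left(5, 7, k=2)): [0, 7, 3, 6, 1, 5, 4, 2]
After 4 (rotate_left(1, 5, k=2)): [0, 6, 1, 5, 7, 3, 4, 2]
After 5 (reverse(6, 7)): [0, 6, 1, 5, 7, 3, 2, 4]
After 6 (rotate_left(5, 7, k=2)): [0, 6, 1, 5, 7, 4, 3, 2]
After 7 (rotate_left(4, 7, k=1)): [0, 6, 1, 5, 4, 3, 2, 7]
After 8 (rotate_left(1, 7, k=3)): [0, 4, 3, 2, 7, 6, 1, 5]
After 9 (swap(4, 3)): [0, 4, 3, 7, 2, 6, 1, 5]
After 10 (rotate_left(1, 4, k=2)): [0, 7, 2, 4, 3, 6, 1, 5]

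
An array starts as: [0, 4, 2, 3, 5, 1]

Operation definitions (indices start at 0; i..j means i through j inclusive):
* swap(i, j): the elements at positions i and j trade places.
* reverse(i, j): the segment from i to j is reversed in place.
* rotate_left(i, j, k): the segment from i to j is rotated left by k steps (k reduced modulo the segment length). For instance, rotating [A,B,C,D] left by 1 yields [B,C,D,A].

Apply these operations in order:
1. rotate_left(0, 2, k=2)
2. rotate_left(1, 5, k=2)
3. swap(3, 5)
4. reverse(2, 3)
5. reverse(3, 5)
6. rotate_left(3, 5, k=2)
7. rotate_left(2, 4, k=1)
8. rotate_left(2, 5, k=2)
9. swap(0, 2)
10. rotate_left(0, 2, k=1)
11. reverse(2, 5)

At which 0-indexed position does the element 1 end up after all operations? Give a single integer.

Answer: 2

Derivation:
After 1 (rotate_left(0, 2, k=2)): [2, 0, 4, 3, 5, 1]
After 2 (rotate_left(1, 5, k=2)): [2, 3, 5, 1, 0, 4]
After 3 (swap(3, 5)): [2, 3, 5, 4, 0, 1]
After 4 (reverse(2, 3)): [2, 3, 4, 5, 0, 1]
After 5 (reverse(3, 5)): [2, 3, 4, 1, 0, 5]
After 6 (rotate_left(3, 5, k=2)): [2, 3, 4, 5, 1, 0]
After 7 (rotate_left(2, 4, k=1)): [2, 3, 5, 1, 4, 0]
After 8 (rotate_left(2, 5, k=2)): [2, 3, 4, 0, 5, 1]
After 9 (swap(0, 2)): [4, 3, 2, 0, 5, 1]
After 10 (rotate_left(0, 2, k=1)): [3, 2, 4, 0, 5, 1]
After 11 (reverse(2, 5)): [3, 2, 1, 5, 0, 4]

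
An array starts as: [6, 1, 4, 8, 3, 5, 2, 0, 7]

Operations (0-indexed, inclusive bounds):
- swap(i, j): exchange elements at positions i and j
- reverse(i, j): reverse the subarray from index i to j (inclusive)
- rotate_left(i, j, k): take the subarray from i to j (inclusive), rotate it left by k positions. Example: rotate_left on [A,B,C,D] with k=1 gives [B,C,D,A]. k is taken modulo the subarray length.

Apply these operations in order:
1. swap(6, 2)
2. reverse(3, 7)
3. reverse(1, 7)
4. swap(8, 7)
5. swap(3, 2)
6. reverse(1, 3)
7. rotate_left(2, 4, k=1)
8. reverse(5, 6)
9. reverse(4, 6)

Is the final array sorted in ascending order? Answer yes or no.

Answer: no

Derivation:
After 1 (swap(6, 2)): [6, 1, 2, 8, 3, 5, 4, 0, 7]
After 2 (reverse(3, 7)): [6, 1, 2, 0, 4, 5, 3, 8, 7]
After 3 (reverse(1, 7)): [6, 8, 3, 5, 4, 0, 2, 1, 7]
After 4 (swap(8, 7)): [6, 8, 3, 5, 4, 0, 2, 7, 1]
After 5 (swap(3, 2)): [6, 8, 5, 3, 4, 0, 2, 7, 1]
After 6 (reverse(1, 3)): [6, 3, 5, 8, 4, 0, 2, 7, 1]
After 7 (rotate_left(2, 4, k=1)): [6, 3, 8, 4, 5, 0, 2, 7, 1]
After 8 (reverse(5, 6)): [6, 3, 8, 4, 5, 2, 0, 7, 1]
After 9 (reverse(4, 6)): [6, 3, 8, 4, 0, 2, 5, 7, 1]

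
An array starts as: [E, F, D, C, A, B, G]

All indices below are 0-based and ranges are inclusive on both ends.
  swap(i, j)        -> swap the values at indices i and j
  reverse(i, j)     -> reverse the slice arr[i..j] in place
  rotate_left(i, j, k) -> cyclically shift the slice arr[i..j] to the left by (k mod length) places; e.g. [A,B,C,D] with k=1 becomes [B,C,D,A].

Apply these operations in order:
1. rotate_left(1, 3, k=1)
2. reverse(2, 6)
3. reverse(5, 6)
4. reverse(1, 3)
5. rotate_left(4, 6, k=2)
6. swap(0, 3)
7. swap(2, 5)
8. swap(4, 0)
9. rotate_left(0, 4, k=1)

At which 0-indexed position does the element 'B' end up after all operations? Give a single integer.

After 1 (rotate_left(1, 3, k=1)): [E, D, C, F, A, B, G]
After 2 (reverse(2, 6)): [E, D, G, B, A, F, C]
After 3 (reverse(5, 6)): [E, D, G, B, A, C, F]
After 4 (reverse(1, 3)): [E, B, G, D, A, C, F]
After 5 (rotate_left(4, 6, k=2)): [E, B, G, D, F, A, C]
After 6 (swap(0, 3)): [D, B, G, E, F, A, C]
After 7 (swap(2, 5)): [D, B, A, E, F, G, C]
After 8 (swap(4, 0)): [F, B, A, E, D, G, C]
After 9 (rotate_left(0, 4, k=1)): [B, A, E, D, F, G, C]

Answer: 0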